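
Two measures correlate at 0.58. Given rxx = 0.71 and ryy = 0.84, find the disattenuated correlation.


r_corrected = rxy / sqrt(rxx * ryy)
= 0.58 / sqrt(0.71 * 0.84)
= 0.58 / sqrt(0.5964)
= 0.58 / 0.772269
r_corrected = 0.751

0.751


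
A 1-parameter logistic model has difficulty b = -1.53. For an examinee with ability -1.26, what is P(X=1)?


theta - b = -1.26 - -1.53 = 0.27
exp(-(theta - b)) = exp(-0.27) = 0.7634
P = 1 / (1 + 0.7634)
P = 0.5671

0.5671


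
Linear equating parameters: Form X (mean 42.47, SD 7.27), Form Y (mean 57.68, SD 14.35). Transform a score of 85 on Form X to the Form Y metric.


slope = SD_Y / SD_X = 14.35 / 7.27 ~ 1.9739
intercept = mean_Y - slope * mean_X = 57.68 - (14.35 / 7.27) * 42.47 ~ -26.1501
Y = slope * X + intercept. To avoid rounding drift from the rounded slope/intercept, evaluate the equivalent form Y = mean_Y + SD_Y * (X - mean_X) / SD_X at full precision:
Y = 57.68 + 14.35 * (85 - 42.47) / 7.27
Y = 57.68 + 14.35 * 42.53 / 7.27
Y = 57.68 + 610.3055 / 7.27
Y = 57.68 + 83.9485
Y = 141.6285

141.6285


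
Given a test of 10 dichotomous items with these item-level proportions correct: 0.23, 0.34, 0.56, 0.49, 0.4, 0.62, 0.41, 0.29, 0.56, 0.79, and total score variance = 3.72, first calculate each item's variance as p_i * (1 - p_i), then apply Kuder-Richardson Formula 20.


For each item, compute p_i * q_i:
  Item 1: 0.23 * 0.77 = 0.1771
  Item 2: 0.34 * 0.66 = 0.2244
  Item 3: 0.56 * 0.44 = 0.2464
  Item 4: 0.49 * 0.51 = 0.2499
  Item 5: 0.4 * 0.6 = 0.24
  Item 6: 0.62 * 0.38 = 0.2356
  Item 7: 0.41 * 0.59 = 0.2419
  Item 8: 0.29 * 0.71 = 0.2059
  Item 9: 0.56 * 0.44 = 0.2464
  Item 10: 0.79 * 0.21 = 0.1659
Sum(p_i * q_i) = 0.1771 + 0.2244 + 0.2464 + 0.2499 + 0.24 + 0.2356 + 0.2419 + 0.2059 + 0.2464 + 0.1659 = 2.2335
KR-20 = (k/(k-1)) * (1 - Sum(p_i*q_i) / Var_total)
= (10/9) * (1 - 2.2335/3.72)
= 1.1111 * 0.3996
KR-20 = 0.444

0.444


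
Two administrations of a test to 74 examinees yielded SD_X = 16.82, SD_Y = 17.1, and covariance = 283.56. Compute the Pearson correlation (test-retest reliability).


r = cov(X,Y) / (SD_X * SD_Y)
r = 283.56 / (16.82 * 17.1)
r = 283.56 / 287.622
r = 0.9859

0.9859


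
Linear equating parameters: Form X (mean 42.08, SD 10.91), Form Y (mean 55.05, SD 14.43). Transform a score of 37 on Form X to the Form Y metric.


slope = SD_Y / SD_X = 14.43 / 10.91 ~ 1.3226
intercept = mean_Y - slope * mean_X = 55.05 - (14.43 / 10.91) * 42.08 ~ -0.6067
Y = slope * X + intercept. To avoid rounding drift from the rounded slope/intercept, evaluate the equivalent form Y = mean_Y + SD_Y * (X - mean_X) / SD_X at full precision:
Y = 55.05 + 14.43 * (37 - 42.08) / 10.91
Y = 55.05 - 14.43 * 5.08 / 10.91
Y = 55.05 - 73.3044 / 10.91
Y = 55.05 - 6.719
Y = 48.331

48.331


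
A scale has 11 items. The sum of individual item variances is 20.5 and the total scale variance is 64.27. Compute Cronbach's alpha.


alpha = (k/(k-1)) * (1 - sum(si^2)/s_total^2)
= (11/10) * (1 - 20.5/64.27)
alpha = 0.7491

0.7491


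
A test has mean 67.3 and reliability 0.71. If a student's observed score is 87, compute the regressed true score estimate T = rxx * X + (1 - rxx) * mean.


T_est = rxx * X + (1 - rxx) * mean
T_est = 0.71 * 87 + 0.29 * 67.3
T_est = 61.77 + 19.517
T_est = 81.287

81.287


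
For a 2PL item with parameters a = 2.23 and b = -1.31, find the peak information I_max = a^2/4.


For 2PL, max info at theta = b = -1.31
I_max = a^2 / 4 = 2.23^2 / 4
= 4.9729 / 4
I_max = 1.2432

1.2432


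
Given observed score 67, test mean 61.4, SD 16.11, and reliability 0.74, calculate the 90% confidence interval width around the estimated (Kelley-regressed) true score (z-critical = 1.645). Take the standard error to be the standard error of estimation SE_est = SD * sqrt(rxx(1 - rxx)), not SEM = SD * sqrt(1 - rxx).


True score estimate = 0.74*67 + 0.26*61.4 = 65.544
SE_est = SD * sqrt(rxx * (1 - rxx)) = 16.11 * sqrt(0.74 * 0.26) = 16.11 * sqrt(0.1924) = 7.066398
CI = T_est +/- z * SE_est, so width = 2 * z * SE_est = 2 * 1.645 * 7.066398
Width = 23.2484

23.2484


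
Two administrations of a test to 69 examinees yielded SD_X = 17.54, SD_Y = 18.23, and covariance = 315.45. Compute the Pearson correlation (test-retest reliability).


r = cov(X,Y) / (SD_X * SD_Y)
r = 315.45 / (17.54 * 18.23)
r = 315.45 / 319.7542
r = 0.9865

0.9865


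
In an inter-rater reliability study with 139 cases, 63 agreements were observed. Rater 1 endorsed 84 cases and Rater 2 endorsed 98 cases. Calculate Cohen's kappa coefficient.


P_o = 63/139 = 0.453237
P_e = (84*98 + 55*41) / 19321 = 0.542777
kappa = (P_o - P_e) / (1 - P_e)
kappa = (0.453237 - 0.542777) / (1 - 0.542777)
kappa = -0.1958

-0.1958


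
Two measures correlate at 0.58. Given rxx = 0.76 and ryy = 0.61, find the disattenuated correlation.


r_corrected = rxy / sqrt(rxx * ryy)
= 0.58 / sqrt(0.76 * 0.61)
= 0.58 / sqrt(0.4636)
= 0.58 / 0.680882
r_corrected = 0.8518

0.8518


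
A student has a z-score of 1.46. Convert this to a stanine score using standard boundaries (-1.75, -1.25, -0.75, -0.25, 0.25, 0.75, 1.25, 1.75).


Stanine boundaries: [-1.75, -1.25, -0.75, -0.25, 0.25, 0.75, 1.25, 1.75]
z = 1.46
Check each boundary:
  z >= -1.75 -> could be stanine 2
  z >= -1.25 -> could be stanine 3
  z >= -0.75 -> could be stanine 4
  z >= -0.25 -> could be stanine 5
  z >= 0.25 -> could be stanine 6
  z >= 0.75 -> could be stanine 7
  z >= 1.25 -> could be stanine 8
  z < 1.75
Highest qualifying boundary gives stanine = 8

8


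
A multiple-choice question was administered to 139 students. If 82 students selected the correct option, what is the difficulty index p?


Item difficulty p = number correct / total examinees
p = 82 / 139
p = 0.5899

0.5899


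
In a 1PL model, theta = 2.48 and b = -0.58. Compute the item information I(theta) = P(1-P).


P = 1/(1+exp(-(2.48--0.58))) = 0.9552
I = P*(1-P) = 0.9552 * 0.0448
I = 0.0428

0.0428


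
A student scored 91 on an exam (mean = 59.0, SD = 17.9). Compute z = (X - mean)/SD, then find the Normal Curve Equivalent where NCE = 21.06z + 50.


z = (X - mean) / SD = (91 - 59.0) / 17.9
z = 32.0 / 17.9
z = 1.7877
NCE = NCE = 21.06z + 50
Carry z at full precision (z = 32.0 / 17.9) into the conversion:
NCE = 21.06 * (32.0 / 17.9) + 50 = 673.92 / 17.9 + 50
NCE = 37.6492 + 50
NCE = 87.6492

87.6492


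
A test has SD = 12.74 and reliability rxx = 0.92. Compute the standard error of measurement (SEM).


SEM = SD * sqrt(1 - rxx)
SEM = 12.74 * sqrt(1 - 0.92)
SEM = 12.74 * sqrt(0.08) = 12.74 * 0.282843
SEM = 3.6034

3.6034


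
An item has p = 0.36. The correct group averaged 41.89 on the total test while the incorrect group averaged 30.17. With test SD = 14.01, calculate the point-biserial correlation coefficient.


q = 1 - p = 0.64
rpb = ((M1 - M0) / SD) * sqrt(p * q)
rpb = ((41.89 - 30.17) / 14.01) * sqrt(0.36 * 0.64)
rpb = 0.4015

0.4015


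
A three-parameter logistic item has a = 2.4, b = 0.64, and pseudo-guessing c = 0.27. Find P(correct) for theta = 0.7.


logit = 2.4*(0.7 - 0.64) = 0.144
P* = 1/(1 + exp(-0.144)) = 0.5359
P = 0.27 + (1 - 0.27) * 0.5359
P = 0.6612

0.6612


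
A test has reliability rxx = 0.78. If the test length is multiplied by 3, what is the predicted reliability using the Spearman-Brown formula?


r_new = (n * rxx) / (1 + (n-1) * rxx)
r_new = (3 * 0.78) / (1 + 2 * 0.78)
r_new = 2.34 / 2.56
r_new = 0.9141

0.9141


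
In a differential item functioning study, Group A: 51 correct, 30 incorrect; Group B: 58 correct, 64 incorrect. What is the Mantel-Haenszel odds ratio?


Odds_A = 51/30 = 1.7
Odds_B = 58/64 = 0.9062
OR = Odds_A / Odds_B = 1.7 / 0.9062
Exactly, OR = (51 * 64) / (30 * 58) = 3264 / 1740
OR = 1.8759

1.8759


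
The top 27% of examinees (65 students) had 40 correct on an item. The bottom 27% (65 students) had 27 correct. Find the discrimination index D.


p_upper = 40/65 = 0.6154
p_lower = 27/65 = 0.4154
D = 0.6154 - 0.4154 = 0.2

0.2


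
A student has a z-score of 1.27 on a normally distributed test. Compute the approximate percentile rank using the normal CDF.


CDF(z) = 0.5 * (1 + erf(z/sqrt(2)))
erf(0.898) = 0.7959
CDF = 0.898
Percentile rank = 0.898 * 100 = 89.8

89.8


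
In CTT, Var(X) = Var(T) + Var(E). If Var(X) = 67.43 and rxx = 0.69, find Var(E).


var_true = rxx * var_obs = 0.69 * 67.43 = 46.5267
var_error = var_obs - var_true
var_error = 67.43 - 46.5267
var_error = 20.9033

20.9033


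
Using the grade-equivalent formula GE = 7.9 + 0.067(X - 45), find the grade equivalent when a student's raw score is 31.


raw - median = 31 - 45 = -14
slope * diff = 0.067 * -14 = -0.938
GE = 7.9 + -0.938
GE = 6.962

6.962


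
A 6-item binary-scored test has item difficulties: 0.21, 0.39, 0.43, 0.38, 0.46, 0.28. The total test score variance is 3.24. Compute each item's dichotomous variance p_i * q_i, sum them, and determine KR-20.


For each item, compute p_i * q_i:
  Item 1: 0.21 * 0.79 = 0.1659
  Item 2: 0.39 * 0.61 = 0.2379
  Item 3: 0.43 * 0.57 = 0.2451
  Item 4: 0.38 * 0.62 = 0.2356
  Item 5: 0.46 * 0.54 = 0.2484
  Item 6: 0.28 * 0.72 = 0.2016
Sum(p_i * q_i) = 0.1659 + 0.2379 + 0.2451 + 0.2356 + 0.2484 + 0.2016 = 1.3345
KR-20 = (k/(k-1)) * (1 - Sum(p_i*q_i) / Var_total)
= (6/5) * (1 - 1.3345/3.24)
= 1.2 * 0.5881
KR-20 = 0.7057

0.7057


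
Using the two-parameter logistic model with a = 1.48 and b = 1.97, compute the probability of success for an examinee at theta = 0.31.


a*(theta - b) = 1.48 * (0.31 - 1.97) = -2.4568
exp(--2.4568) = 11.6674
P = 1 / (1 + 11.6674)
P = 0.0789

0.0789


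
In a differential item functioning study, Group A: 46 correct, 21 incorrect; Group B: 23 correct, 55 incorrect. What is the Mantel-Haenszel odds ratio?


Odds_A = 46/21 = 2.1905
Odds_B = 23/55 = 0.4182
OR = Odds_A / Odds_B = 2.1905 / 0.4182
Exactly, OR = (46 * 55) / (21 * 23) = 2530 / 483
OR = 5.2381

5.2381


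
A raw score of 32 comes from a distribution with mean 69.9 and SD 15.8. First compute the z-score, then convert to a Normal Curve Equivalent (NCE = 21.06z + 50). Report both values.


z = (X - mean) / SD = (32 - 69.9) / 15.8
z = -37.9 / 15.8
z = -2.3987
NCE = NCE = 21.06z + 50
Carry z at full precision (z = -37.9 / 15.8) into the conversion:
NCE = 21.06 * (-37.9 / 15.8) + 50 = -798.174 / 15.8 + 50
NCE = -50.5173 + 50
NCE = -0.5173

-0.5173


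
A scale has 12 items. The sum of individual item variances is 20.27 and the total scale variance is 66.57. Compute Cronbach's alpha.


alpha = (k/(k-1)) * (1 - sum(si^2)/s_total^2)
= (12/11) * (1 - 20.27/66.57)
alpha = 0.7587

0.7587


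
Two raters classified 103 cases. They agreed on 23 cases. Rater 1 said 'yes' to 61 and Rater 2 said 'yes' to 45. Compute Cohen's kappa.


P_o = 23/103 = 0.223301
P_e = (61*45 + 42*58) / 10609 = 0.488359
kappa = (P_o - P_e) / (1 - P_e)
kappa = (0.223301 - 0.488359) / (1 - 0.488359)
kappa = -0.5181

-0.5181


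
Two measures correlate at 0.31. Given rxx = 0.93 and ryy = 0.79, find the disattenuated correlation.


r_corrected = rxy / sqrt(rxx * ryy)
= 0.31 / sqrt(0.93 * 0.79)
= 0.31 / sqrt(0.7347)
= 0.31 / 0.857146
r_corrected = 0.3617

0.3617


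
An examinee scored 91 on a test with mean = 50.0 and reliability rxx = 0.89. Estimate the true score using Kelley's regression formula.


T_est = rxx * X + (1 - rxx) * mean
T_est = 0.89 * 91 + 0.11 * 50.0
T_est = 80.99 + 5.5
T_est = 86.49

86.49


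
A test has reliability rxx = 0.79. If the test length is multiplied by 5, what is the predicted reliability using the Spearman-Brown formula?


r_new = (n * rxx) / (1 + (n-1) * rxx)
r_new = (5 * 0.79) / (1 + 4 * 0.79)
r_new = 3.95 / 4.16
r_new = 0.9495

0.9495


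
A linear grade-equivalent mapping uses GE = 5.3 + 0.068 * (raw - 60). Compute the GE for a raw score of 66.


raw - median = 66 - 60 = 6
slope * diff = 0.068 * 6 = 0.408
GE = 5.3 + 0.408
GE = 5.708

5.708


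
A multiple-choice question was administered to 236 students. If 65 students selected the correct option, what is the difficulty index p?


Item difficulty p = number correct / total examinees
p = 65 / 236
p = 0.2754

0.2754


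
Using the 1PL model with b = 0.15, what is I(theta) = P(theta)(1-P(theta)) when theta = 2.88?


P = 1/(1+exp(-(2.88-0.15))) = 0.9388
I = P*(1-P) = 0.9388 * 0.0612
I = 0.0575

0.0575


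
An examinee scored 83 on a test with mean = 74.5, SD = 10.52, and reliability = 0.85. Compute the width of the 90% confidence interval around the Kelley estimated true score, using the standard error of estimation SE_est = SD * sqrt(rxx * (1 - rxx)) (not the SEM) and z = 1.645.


True score estimate = 0.85*83 + 0.15*74.5 = 81.725
SE_est = SD * sqrt(rxx * (1 - rxx)) = 10.52 * sqrt(0.85 * 0.15) = 10.52 * sqrt(0.1275) = 3.756391
CI = T_est +/- z * SE_est, so width = 2 * z * SE_est = 2 * 1.645 * 3.756391
Width = 12.3585

12.3585


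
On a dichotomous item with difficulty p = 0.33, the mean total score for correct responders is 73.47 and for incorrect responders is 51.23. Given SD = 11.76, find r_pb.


q = 1 - p = 0.67
rpb = ((M1 - M0) / SD) * sqrt(p * q)
rpb = ((73.47 - 51.23) / 11.76) * sqrt(0.33 * 0.67)
rpb = 0.8892

0.8892


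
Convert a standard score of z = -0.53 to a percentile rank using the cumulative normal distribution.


CDF(z) = 0.5 * (1 + erf(z/sqrt(2)))
erf(-0.3748) = -0.4039
CDF = 0.2981
Percentile rank = 0.2981 * 100 = 29.81

29.81


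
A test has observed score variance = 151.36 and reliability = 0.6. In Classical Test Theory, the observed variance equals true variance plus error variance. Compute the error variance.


var_true = rxx * var_obs = 0.6 * 151.36 = 90.816
var_error = var_obs - var_true
var_error = 151.36 - 90.816
var_error = 60.544

60.544


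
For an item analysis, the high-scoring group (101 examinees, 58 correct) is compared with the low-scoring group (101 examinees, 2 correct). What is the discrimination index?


p_upper = 58/101 = 0.5743
p_lower = 2/101 = 0.0198
D = 0.5743 - 0.0198 = 0.5545

0.5545


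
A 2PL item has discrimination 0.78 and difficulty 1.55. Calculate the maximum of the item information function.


For 2PL, max info at theta = b = 1.55
I_max = a^2 / 4 = 0.78^2 / 4
= 0.6084 / 4
I_max = 0.1521

0.1521


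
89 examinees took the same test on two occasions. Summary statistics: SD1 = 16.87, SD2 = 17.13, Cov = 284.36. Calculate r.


r = cov(X,Y) / (SD_X * SD_Y)
r = 284.36 / (16.87 * 17.13)
r = 284.36 / 288.9831
r = 0.984

0.984


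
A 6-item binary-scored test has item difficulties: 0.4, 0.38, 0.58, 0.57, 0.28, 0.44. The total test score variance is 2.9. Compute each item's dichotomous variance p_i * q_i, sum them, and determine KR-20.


For each item, compute p_i * q_i:
  Item 1: 0.4 * 0.6 = 0.24
  Item 2: 0.38 * 0.62 = 0.2356
  Item 3: 0.58 * 0.42 = 0.2436
  Item 4: 0.57 * 0.43 = 0.2451
  Item 5: 0.28 * 0.72 = 0.2016
  Item 6: 0.44 * 0.56 = 0.2464
Sum(p_i * q_i) = 0.24 + 0.2356 + 0.2436 + 0.2451 + 0.2016 + 0.2464 = 1.4123
KR-20 = (k/(k-1)) * (1 - Sum(p_i*q_i) / Var_total)
= (6/5) * (1 - 1.4123/2.9)
= 1.2 * 0.513
KR-20 = 0.6156

0.6156


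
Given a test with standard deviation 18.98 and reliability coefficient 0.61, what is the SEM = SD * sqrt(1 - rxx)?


SEM = SD * sqrt(1 - rxx)
SEM = 18.98 * sqrt(1 - 0.61)
SEM = 18.98 * sqrt(0.39) = 18.98 * 0.6245
SEM = 11.853

11.853


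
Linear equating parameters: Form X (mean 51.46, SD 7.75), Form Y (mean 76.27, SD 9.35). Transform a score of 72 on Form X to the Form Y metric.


slope = SD_Y / SD_X = 9.35 / 7.75 ~ 1.2065
intercept = mean_Y - slope * mean_X = 76.27 - (9.35 / 7.75) * 51.46 ~ 14.186
Y = slope * X + intercept. To avoid rounding drift from the rounded slope/intercept, evaluate the equivalent form Y = mean_Y + SD_Y * (X - mean_X) / SD_X at full precision:
Y = 76.27 + 9.35 * (72 - 51.46) / 7.75
Y = 76.27 + 9.35 * 20.54 / 7.75
Y = 76.27 + 192.049 / 7.75
Y = 76.27 + 24.7805
Y = 101.0505

101.0505


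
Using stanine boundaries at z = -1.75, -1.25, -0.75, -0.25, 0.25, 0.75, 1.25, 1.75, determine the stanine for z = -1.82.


Stanine boundaries: [-1.75, -1.25, -0.75, -0.25, 0.25, 0.75, 1.25, 1.75]
z = -1.82
Check each boundary:
  z < -1.75
  z < -1.25
  z < -0.75
  z < -0.25
  z < 0.25
  z < 0.75
  z < 1.25
  z < 1.75
Highest qualifying boundary gives stanine = 1

1


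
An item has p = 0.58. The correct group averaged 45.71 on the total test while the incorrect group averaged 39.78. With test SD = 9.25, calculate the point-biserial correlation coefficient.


q = 1 - p = 0.42
rpb = ((M1 - M0) / SD) * sqrt(p * q)
rpb = ((45.71 - 39.78) / 9.25) * sqrt(0.58 * 0.42)
rpb = 0.3164

0.3164


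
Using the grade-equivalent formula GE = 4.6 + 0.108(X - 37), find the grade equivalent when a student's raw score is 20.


raw - median = 20 - 37 = -17
slope * diff = 0.108 * -17 = -1.836
GE = 4.6 + -1.836
GE = 2.764

2.764


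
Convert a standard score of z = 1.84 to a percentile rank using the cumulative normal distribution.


CDF(z) = 0.5 * (1 + erf(z/sqrt(2)))
erf(1.3011) = 0.9342
CDF = 0.9671
Percentile rank = 0.9671 * 100 = 96.71

96.71


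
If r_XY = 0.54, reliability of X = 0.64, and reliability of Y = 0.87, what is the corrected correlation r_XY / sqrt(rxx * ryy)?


r_corrected = rxy / sqrt(rxx * ryy)
= 0.54 / sqrt(0.64 * 0.87)
= 0.54 / sqrt(0.5568)
= 0.54 / 0.74619
r_corrected = 0.7237

0.7237


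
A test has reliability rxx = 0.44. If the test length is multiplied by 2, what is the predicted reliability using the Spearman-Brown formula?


r_new = (n * rxx) / (1 + (n-1) * rxx)
r_new = (2 * 0.44) / (1 + 1 * 0.44)
r_new = 0.88 / 1.44
r_new = 0.6111

0.6111


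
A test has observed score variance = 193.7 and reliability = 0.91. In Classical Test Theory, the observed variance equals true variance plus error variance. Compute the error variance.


var_true = rxx * var_obs = 0.91 * 193.7 = 176.267
var_error = var_obs - var_true
var_error = 193.7 - 176.267
var_error = 17.433

17.433


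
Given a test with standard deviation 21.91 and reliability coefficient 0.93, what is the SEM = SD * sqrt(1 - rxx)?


SEM = SD * sqrt(1 - rxx)
SEM = 21.91 * sqrt(1 - 0.93)
SEM = 21.91 * sqrt(0.07) = 21.91 * 0.264575
SEM = 5.7968

5.7968


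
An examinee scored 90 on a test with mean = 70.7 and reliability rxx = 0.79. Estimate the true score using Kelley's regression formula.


T_est = rxx * X + (1 - rxx) * mean
T_est = 0.79 * 90 + 0.21 * 70.7
T_est = 71.1 + 14.847
T_est = 85.947

85.947


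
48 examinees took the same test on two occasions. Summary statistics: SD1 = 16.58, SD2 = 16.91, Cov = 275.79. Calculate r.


r = cov(X,Y) / (SD_X * SD_Y)
r = 275.79 / (16.58 * 16.91)
r = 275.79 / 280.3678
r = 0.9837

0.9837


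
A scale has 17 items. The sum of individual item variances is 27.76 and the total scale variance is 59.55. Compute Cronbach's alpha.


alpha = (k/(k-1)) * (1 - sum(si^2)/s_total^2)
= (17/16) * (1 - 27.76/59.55)
alpha = 0.5672

0.5672


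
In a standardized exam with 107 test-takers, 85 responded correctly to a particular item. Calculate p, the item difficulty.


Item difficulty p = number correct / total examinees
p = 85 / 107
p = 0.7944

0.7944


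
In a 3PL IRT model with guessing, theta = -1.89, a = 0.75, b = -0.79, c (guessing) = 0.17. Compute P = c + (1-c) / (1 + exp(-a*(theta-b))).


logit = 0.75*(-1.89 - -0.79) = -0.825
P* = 1/(1 + exp(--0.825)) = 0.3047
P = 0.17 + (1 - 0.17) * 0.3047
P = 0.4229

0.4229


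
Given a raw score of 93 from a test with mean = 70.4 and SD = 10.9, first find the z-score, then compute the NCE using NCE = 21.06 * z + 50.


z = (X - mean) / SD = (93 - 70.4) / 10.9
z = 22.6 / 10.9
z = 2.0734
NCE = NCE = 21.06z + 50
Carry z at full precision (z = 22.6 / 10.9) into the conversion:
NCE = 21.06 * (22.6 / 10.9) + 50 = 475.956 / 10.9 + 50
NCE = 43.6657 + 50
NCE = 93.6657

93.6657


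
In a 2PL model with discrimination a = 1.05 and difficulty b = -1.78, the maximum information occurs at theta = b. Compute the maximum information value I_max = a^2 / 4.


For 2PL, max info at theta = b = -1.78
I_max = a^2 / 4 = 1.05^2 / 4
= 1.1025 / 4
I_max = 0.2756

0.2756


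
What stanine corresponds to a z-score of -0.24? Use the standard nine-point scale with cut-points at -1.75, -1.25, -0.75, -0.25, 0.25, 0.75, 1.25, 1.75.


Stanine boundaries: [-1.75, -1.25, -0.75, -0.25, 0.25, 0.75, 1.25, 1.75]
z = -0.24
Check each boundary:
  z >= -1.75 -> could be stanine 2
  z >= -1.25 -> could be stanine 3
  z >= -0.75 -> could be stanine 4
  z >= -0.25 -> could be stanine 5
  z < 0.25
  z < 0.75
  z < 1.25
  z < 1.75
Highest qualifying boundary gives stanine = 5

5


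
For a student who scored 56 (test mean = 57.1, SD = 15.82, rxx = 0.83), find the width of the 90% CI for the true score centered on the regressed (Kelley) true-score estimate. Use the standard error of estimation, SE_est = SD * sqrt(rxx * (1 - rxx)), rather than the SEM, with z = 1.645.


True score estimate = 0.83*56 + 0.17*57.1 = 56.187
SE_est = SD * sqrt(rxx * (1 - rxx)) = 15.82 * sqrt(0.83 * 0.17) = 15.82 * sqrt(0.1411) = 5.942511
CI = T_est +/- z * SE_est, so width = 2 * z * SE_est = 2 * 1.645 * 5.942511
Width = 19.5509

19.5509


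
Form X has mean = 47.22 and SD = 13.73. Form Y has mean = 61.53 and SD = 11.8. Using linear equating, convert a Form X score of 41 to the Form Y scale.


slope = SD_Y / SD_X = 11.8 / 13.73 ~ 0.8594
intercept = mean_Y - slope * mean_X = 61.53 - (11.8 / 13.73) * 47.22 ~ 20.9476
Y = slope * X + intercept. To avoid rounding drift from the rounded slope/intercept, evaluate the equivalent form Y = mean_Y + SD_Y * (X - mean_X) / SD_X at full precision:
Y = 61.53 + 11.8 * (41 - 47.22) / 13.73
Y = 61.53 - 11.8 * 6.22 / 13.73
Y = 61.53 - 73.396 / 13.73
Y = 61.53 - 5.3457
Y = 56.1843

56.1843


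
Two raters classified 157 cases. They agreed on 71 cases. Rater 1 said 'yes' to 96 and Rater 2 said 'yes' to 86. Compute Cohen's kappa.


P_o = 71/157 = 0.452229
P_e = (96*86 + 61*71) / 24649 = 0.51065
kappa = (P_o - P_e) / (1 - P_e)
kappa = (0.452229 - 0.51065) / (1 - 0.51065)
kappa = -0.1194

-0.1194


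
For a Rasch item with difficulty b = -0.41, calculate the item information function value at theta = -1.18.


P = 1/(1+exp(-(-1.18--0.41))) = 0.3165
I = P*(1-P) = 0.3165 * 0.6835
I = 0.2163

0.2163


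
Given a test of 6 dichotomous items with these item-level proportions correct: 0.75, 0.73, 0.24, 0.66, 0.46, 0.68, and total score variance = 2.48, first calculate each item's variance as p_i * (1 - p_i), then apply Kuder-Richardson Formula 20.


For each item, compute p_i * q_i:
  Item 1: 0.75 * 0.25 = 0.1875
  Item 2: 0.73 * 0.27 = 0.1971
  Item 3: 0.24 * 0.76 = 0.1824
  Item 4: 0.66 * 0.34 = 0.2244
  Item 5: 0.46 * 0.54 = 0.2484
  Item 6: 0.68 * 0.32 = 0.2176
Sum(p_i * q_i) = 0.1875 + 0.1971 + 0.1824 + 0.2244 + 0.2484 + 0.2176 = 1.2574
KR-20 = (k/(k-1)) * (1 - Sum(p_i*q_i) / Var_total)
= (6/5) * (1 - 1.2574/2.48)
= 1.2 * 0.493
KR-20 = 0.5916

0.5916


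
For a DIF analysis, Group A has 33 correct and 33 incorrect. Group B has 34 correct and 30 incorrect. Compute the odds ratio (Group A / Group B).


Odds_A = 33/33 = 1.0
Odds_B = 34/30 = 1.1333
OR = Odds_A / Odds_B = 1.0 / 1.1333
Exactly, OR = (33 * 30) / (33 * 34) = 990 / 1122
OR = 0.8824

0.8824


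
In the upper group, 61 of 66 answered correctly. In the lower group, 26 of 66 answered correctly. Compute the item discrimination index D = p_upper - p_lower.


p_upper = 61/66 = 0.9242
p_lower = 26/66 = 0.3939
D = 0.9242 - 0.3939 = 0.5303

0.5303


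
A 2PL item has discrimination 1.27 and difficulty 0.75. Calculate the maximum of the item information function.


For 2PL, max info at theta = b = 0.75
I_max = a^2 / 4 = 1.27^2 / 4
= 1.6129 / 4
I_max = 0.4032

0.4032


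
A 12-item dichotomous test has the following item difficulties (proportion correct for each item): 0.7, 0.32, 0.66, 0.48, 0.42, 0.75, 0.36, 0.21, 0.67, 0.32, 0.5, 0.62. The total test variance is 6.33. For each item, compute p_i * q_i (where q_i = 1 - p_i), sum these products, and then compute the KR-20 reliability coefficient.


For each item, compute p_i * q_i:
  Item 1: 0.7 * 0.3 = 0.21
  Item 2: 0.32 * 0.68 = 0.2176
  Item 3: 0.66 * 0.34 = 0.2244
  Item 4: 0.48 * 0.52 = 0.2496
  Item 5: 0.42 * 0.58 = 0.2436
  Item 6: 0.75 * 0.25 = 0.1875
  Item 7: 0.36 * 0.64 = 0.2304
  Item 8: 0.21 * 0.79 = 0.1659
  Item 9: 0.67 * 0.33 = 0.2211
  Item 10: 0.32 * 0.68 = 0.2176
  Item 11: 0.5 * 0.5 = 0.25
  Item 12: 0.62 * 0.38 = 0.2356
Sum(p_i * q_i) = 0.21 + 0.2176 + 0.2244 + 0.2496 + 0.2436 + 0.1875 + 0.2304 + 0.1659 + 0.2211 + 0.2176 + 0.25 + 0.2356 = 2.6533
KR-20 = (k/(k-1)) * (1 - Sum(p_i*q_i) / Var_total)
= (12/11) * (1 - 2.6533/6.33)
= 1.0909 * 0.5808
KR-20 = 0.6336

0.6336


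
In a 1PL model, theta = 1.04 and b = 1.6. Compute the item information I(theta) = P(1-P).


P = 1/(1+exp(-(1.04-1.6))) = 0.3635
I = P*(1-P) = 0.3635 * 0.6365
I = 0.2314

0.2314


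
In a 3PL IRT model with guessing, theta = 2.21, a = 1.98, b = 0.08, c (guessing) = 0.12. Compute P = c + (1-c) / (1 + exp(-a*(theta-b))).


logit = 1.98*(2.21 - 0.08) = 4.2174
P* = 1/(1 + exp(-4.2174)) = 0.9855
P = 0.12 + (1 - 0.12) * 0.9855
P = 0.9872

0.9872


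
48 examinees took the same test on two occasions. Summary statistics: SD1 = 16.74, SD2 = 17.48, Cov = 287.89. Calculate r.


r = cov(X,Y) / (SD_X * SD_Y)
r = 287.89 / (16.74 * 17.48)
r = 287.89 / 292.6152
r = 0.9839

0.9839


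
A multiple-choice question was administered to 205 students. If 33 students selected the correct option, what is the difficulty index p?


Item difficulty p = number correct / total examinees
p = 33 / 205
p = 0.161

0.161


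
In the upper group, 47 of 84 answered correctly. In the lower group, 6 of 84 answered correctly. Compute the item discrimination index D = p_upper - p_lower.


p_upper = 47/84 = 0.5595
p_lower = 6/84 = 0.0714
D = 0.5595 - 0.0714 = 0.4881

0.4881


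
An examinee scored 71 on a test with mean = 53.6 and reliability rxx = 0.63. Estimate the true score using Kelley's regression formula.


T_est = rxx * X + (1 - rxx) * mean
T_est = 0.63 * 71 + 0.37 * 53.6
T_est = 44.73 + 19.832
T_est = 64.562

64.562


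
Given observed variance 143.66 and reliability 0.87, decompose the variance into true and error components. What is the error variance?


var_true = rxx * var_obs = 0.87 * 143.66 = 124.9842
var_error = var_obs - var_true
var_error = 143.66 - 124.9842
var_error = 18.6758

18.6758


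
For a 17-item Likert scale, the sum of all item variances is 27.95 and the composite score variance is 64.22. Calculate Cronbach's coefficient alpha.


alpha = (k/(k-1)) * (1 - sum(si^2)/s_total^2)
= (17/16) * (1 - 27.95/64.22)
alpha = 0.6001

0.6001


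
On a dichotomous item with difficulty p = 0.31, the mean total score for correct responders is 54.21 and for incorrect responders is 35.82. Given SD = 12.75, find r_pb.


q = 1 - p = 0.69
rpb = ((M1 - M0) / SD) * sqrt(p * q)
rpb = ((54.21 - 35.82) / 12.75) * sqrt(0.31 * 0.69)
rpb = 0.6671

0.6671


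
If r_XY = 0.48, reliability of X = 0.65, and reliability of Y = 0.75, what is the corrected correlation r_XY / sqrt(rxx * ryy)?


r_corrected = rxy / sqrt(rxx * ryy)
= 0.48 / sqrt(0.65 * 0.75)
= 0.48 / sqrt(0.4875)
= 0.48 / 0.698212
r_corrected = 0.6875

0.6875


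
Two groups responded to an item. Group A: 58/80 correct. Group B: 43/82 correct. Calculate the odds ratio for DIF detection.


Odds_A = 58/22 = 2.6364
Odds_B = 43/39 = 1.1026
OR = Odds_A / Odds_B = 2.6364 / 1.1026
Exactly, OR = (58 * 39) / (22 * 43) = 2262 / 946
OR = 2.3911

2.3911


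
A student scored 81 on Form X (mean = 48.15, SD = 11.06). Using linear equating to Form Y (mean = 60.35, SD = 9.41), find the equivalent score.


slope = SD_Y / SD_X = 9.41 / 11.06 ~ 0.8508
intercept = mean_Y - slope * mean_X = 60.35 - (9.41 / 11.06) * 48.15 ~ 19.3833
Y = slope * X + intercept. To avoid rounding drift from the rounded slope/intercept, evaluate the equivalent form Y = mean_Y + SD_Y * (X - mean_X) / SD_X at full precision:
Y = 60.35 + 9.41 * (81 - 48.15) / 11.06
Y = 60.35 + 9.41 * 32.85 / 11.06
Y = 60.35 + 309.1185 / 11.06
Y = 60.35 + 27.9492
Y = 88.2992

88.2992


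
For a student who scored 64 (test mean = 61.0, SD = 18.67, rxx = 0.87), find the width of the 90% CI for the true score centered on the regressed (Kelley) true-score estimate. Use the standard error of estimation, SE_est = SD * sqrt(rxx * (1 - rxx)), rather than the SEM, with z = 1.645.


True score estimate = 0.87*64 + 0.13*61.0 = 63.61
SE_est = SD * sqrt(rxx * (1 - rxx)) = 18.67 * sqrt(0.87 * 0.13) = 18.67 * sqrt(0.1131) = 6.278785
CI = T_est +/- z * SE_est, so width = 2 * z * SE_est = 2 * 1.645 * 6.278785
Width = 20.6572

20.6572


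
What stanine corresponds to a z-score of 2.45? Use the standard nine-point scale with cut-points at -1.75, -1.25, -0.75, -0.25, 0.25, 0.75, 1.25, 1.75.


Stanine boundaries: [-1.75, -1.25, -0.75, -0.25, 0.25, 0.75, 1.25, 1.75]
z = 2.45
Check each boundary:
  z >= -1.75 -> could be stanine 2
  z >= -1.25 -> could be stanine 3
  z >= -0.75 -> could be stanine 4
  z >= -0.25 -> could be stanine 5
  z >= 0.25 -> could be stanine 6
  z >= 0.75 -> could be stanine 7
  z >= 1.25 -> could be stanine 8
  z >= 1.75 -> could be stanine 9
Highest qualifying boundary gives stanine = 9

9


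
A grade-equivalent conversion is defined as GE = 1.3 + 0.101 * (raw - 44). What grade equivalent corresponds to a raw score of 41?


raw - median = 41 - 44 = -3
slope * diff = 0.101 * -3 = -0.303
GE = 1.3 + -0.303
GE = 0.997

0.997


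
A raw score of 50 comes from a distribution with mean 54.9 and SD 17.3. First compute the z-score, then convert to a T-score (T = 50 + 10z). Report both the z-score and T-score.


z = (X - mean) / SD = (50 - 54.9) / 17.3
z = -4.9 / 17.3
z = -0.2832
T-score = T = 50 + 10z
Carry z at full precision (z = -4.9 / 17.3) into the conversion:
T-score = 50 + 10 * (-4.9 / 17.3) = 50 + -49 / 17.3
T-score = 50 + -2.8324
T-score = 47.1676

47.1676


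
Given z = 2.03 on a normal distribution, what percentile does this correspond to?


CDF(z) = 0.5 * (1 + erf(z/sqrt(2)))
erf(1.4354) = 0.9576
CDF = 0.9788
Percentile rank = 0.9788 * 100 = 97.88

97.88


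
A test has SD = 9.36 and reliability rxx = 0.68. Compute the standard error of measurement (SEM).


SEM = SD * sqrt(1 - rxx)
SEM = 9.36 * sqrt(1 - 0.68)
SEM = 9.36 * sqrt(0.32) = 9.36 * 0.565685
SEM = 5.2948

5.2948


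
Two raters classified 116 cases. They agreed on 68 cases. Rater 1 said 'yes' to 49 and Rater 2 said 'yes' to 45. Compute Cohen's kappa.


P_o = 68/116 = 0.586207
P_e = (49*45 + 67*71) / 13456 = 0.51739
kappa = (P_o - P_e) / (1 - P_e)
kappa = (0.586207 - 0.51739) / (1 - 0.51739)
kappa = 0.1426

0.1426


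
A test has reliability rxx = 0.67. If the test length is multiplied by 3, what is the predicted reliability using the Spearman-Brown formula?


r_new = (n * rxx) / (1 + (n-1) * rxx)
r_new = (3 * 0.67) / (1 + 2 * 0.67)
r_new = 2.01 / 2.34
r_new = 0.859

0.859


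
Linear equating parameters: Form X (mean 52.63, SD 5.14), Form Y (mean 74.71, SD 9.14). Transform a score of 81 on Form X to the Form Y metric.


slope = SD_Y / SD_X = 9.14 / 5.14 ~ 1.7782
intercept = mean_Y - slope * mean_X = 74.71 - (9.14 / 5.14) * 52.63 ~ -18.8772
Y = slope * X + intercept. To avoid rounding drift from the rounded slope/intercept, evaluate the equivalent form Y = mean_Y + SD_Y * (X - mean_X) / SD_X at full precision:
Y = 74.71 + 9.14 * (81 - 52.63) / 5.14
Y = 74.71 + 9.14 * 28.37 / 5.14
Y = 74.71 + 259.3018 / 5.14
Y = 74.71 + 50.4478
Y = 125.1578

125.1578


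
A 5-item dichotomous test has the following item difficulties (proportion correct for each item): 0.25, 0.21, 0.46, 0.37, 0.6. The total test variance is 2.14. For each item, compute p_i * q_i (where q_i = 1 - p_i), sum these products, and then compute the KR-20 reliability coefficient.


For each item, compute p_i * q_i:
  Item 1: 0.25 * 0.75 = 0.1875
  Item 2: 0.21 * 0.79 = 0.1659
  Item 3: 0.46 * 0.54 = 0.2484
  Item 4: 0.37 * 0.63 = 0.2331
  Item 5: 0.6 * 0.4 = 0.24
Sum(p_i * q_i) = 0.1875 + 0.1659 + 0.2484 + 0.2331 + 0.24 = 1.0749
KR-20 = (k/(k-1)) * (1 - Sum(p_i*q_i) / Var_total)
= (5/4) * (1 - 1.0749/2.14)
= 1.25 * 0.4977
KR-20 = 0.6221

0.6221


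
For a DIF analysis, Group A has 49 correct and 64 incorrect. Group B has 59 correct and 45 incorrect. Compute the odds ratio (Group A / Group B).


Odds_A = 49/64 = 0.7656
Odds_B = 59/45 = 1.3111
OR = Odds_A / Odds_B = 0.7656 / 1.3111
Exactly, OR = (49 * 45) / (64 * 59) = 2205 / 3776
OR = 0.584

0.584


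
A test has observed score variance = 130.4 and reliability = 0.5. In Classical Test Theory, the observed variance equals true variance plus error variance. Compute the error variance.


var_true = rxx * var_obs = 0.5 * 130.4 = 65.2
var_error = var_obs - var_true
var_error = 130.4 - 65.2
var_error = 65.2

65.2


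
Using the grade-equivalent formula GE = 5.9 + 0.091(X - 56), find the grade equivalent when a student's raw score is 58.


raw - median = 58 - 56 = 2
slope * diff = 0.091 * 2 = 0.182
GE = 5.9 + 0.182
GE = 6.082

6.082


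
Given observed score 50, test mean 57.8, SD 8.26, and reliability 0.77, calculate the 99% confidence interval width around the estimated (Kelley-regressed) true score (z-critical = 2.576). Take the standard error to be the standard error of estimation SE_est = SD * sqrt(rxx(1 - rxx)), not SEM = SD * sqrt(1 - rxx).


True score estimate = 0.77*50 + 0.23*57.8 = 51.794
SE_est = SD * sqrt(rxx * (1 - rxx)) = 8.26 * sqrt(0.77 * 0.23) = 8.26 * sqrt(0.1771) = 3.476077
CI = T_est +/- z * SE_est, so width = 2 * z * SE_est = 2 * 2.576 * 3.476077
Width = 17.9087

17.9087


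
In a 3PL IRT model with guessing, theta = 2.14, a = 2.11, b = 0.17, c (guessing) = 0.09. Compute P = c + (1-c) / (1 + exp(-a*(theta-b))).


logit = 2.11*(2.14 - 0.17) = 4.1567
P* = 1/(1 + exp(-4.1567)) = 0.9846
P = 0.09 + (1 - 0.09) * 0.9846
P = 0.986

0.986


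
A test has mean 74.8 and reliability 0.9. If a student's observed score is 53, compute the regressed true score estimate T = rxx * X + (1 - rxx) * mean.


T_est = rxx * X + (1 - rxx) * mean
T_est = 0.9 * 53 + 0.1 * 74.8
T_est = 47.7 + 7.48
T_est = 55.18

55.18


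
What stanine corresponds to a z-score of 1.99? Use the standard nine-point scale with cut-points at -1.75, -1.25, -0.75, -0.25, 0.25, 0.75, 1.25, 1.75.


Stanine boundaries: [-1.75, -1.25, -0.75, -0.25, 0.25, 0.75, 1.25, 1.75]
z = 1.99
Check each boundary:
  z >= -1.75 -> could be stanine 2
  z >= -1.25 -> could be stanine 3
  z >= -0.75 -> could be stanine 4
  z >= -0.25 -> could be stanine 5
  z >= 0.25 -> could be stanine 6
  z >= 0.75 -> could be stanine 7
  z >= 1.25 -> could be stanine 8
  z >= 1.75 -> could be stanine 9
Highest qualifying boundary gives stanine = 9

9


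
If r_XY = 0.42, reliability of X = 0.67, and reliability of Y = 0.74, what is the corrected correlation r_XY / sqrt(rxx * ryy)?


r_corrected = rxy / sqrt(rxx * ryy)
= 0.42 / sqrt(0.67 * 0.74)
= 0.42 / sqrt(0.4958)
= 0.42 / 0.704131
r_corrected = 0.5965

0.5965


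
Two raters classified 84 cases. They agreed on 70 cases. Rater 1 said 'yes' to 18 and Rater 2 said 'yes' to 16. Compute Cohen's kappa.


P_o = 70/84 = 0.833333
P_e = (18*16 + 66*68) / 7056 = 0.676871
kappa = (P_o - P_e) / (1 - P_e)
kappa = (0.833333 - 0.676871) / (1 - 0.676871)
kappa = 0.4842

0.4842


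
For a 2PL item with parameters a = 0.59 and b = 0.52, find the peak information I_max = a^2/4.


For 2PL, max info at theta = b = 0.52
I_max = a^2 / 4 = 0.59^2 / 4
= 0.3481 / 4
I_max = 0.087

0.087


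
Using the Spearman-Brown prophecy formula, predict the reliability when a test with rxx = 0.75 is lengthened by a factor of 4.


r_new = (n * rxx) / (1 + (n-1) * rxx)
r_new = (4 * 0.75) / (1 + 3 * 0.75)
r_new = 3.0 / 3.25
r_new = 0.9231

0.9231


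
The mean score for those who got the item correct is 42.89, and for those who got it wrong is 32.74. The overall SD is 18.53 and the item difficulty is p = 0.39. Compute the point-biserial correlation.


q = 1 - p = 0.61
rpb = ((M1 - M0) / SD) * sqrt(p * q)
rpb = ((42.89 - 32.74) / 18.53) * sqrt(0.39 * 0.61)
rpb = 0.2672

0.2672


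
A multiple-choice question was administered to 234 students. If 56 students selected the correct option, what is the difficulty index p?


Item difficulty p = number correct / total examinees
p = 56 / 234
p = 0.2393

0.2393


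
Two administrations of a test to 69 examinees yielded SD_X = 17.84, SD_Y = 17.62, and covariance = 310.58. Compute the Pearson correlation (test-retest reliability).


r = cov(X,Y) / (SD_X * SD_Y)
r = 310.58 / (17.84 * 17.62)
r = 310.58 / 314.3408
r = 0.988

0.988


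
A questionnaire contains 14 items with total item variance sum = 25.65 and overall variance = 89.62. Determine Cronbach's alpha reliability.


alpha = (k/(k-1)) * (1 - sum(si^2)/s_total^2)
= (14/13) * (1 - 25.65/89.62)
alpha = 0.7687

0.7687


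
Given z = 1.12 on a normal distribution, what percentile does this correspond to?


CDF(z) = 0.5 * (1 + erf(z/sqrt(2)))
erf(0.792) = 0.7373
CDF = 0.8686
Percentile rank = 0.8686 * 100 = 86.86

86.86


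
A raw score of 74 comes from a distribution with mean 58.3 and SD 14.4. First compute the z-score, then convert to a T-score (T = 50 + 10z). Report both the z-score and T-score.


z = (X - mean) / SD = (74 - 58.3) / 14.4
z = 15.7 / 14.4
z = 1.0903
T-score = T = 50 + 10z
Carry z at full precision (z = 15.7 / 14.4) into the conversion:
T-score = 50 + 10 * (15.7 / 14.4) = 50 + 157 / 14.4
T-score = 50 + 10.9028
T-score = 60.9028

60.9028


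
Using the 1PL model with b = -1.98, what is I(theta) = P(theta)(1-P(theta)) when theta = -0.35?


P = 1/(1+exp(-(-0.35--1.98))) = 0.8362
I = P*(1-P) = 0.8362 * 0.1638
I = 0.137

0.137


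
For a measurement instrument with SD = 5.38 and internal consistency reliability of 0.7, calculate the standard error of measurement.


SEM = SD * sqrt(1 - rxx)
SEM = 5.38 * sqrt(1 - 0.7)
SEM = 5.38 * sqrt(0.3) = 5.38 * 0.547723
SEM = 2.9467

2.9467


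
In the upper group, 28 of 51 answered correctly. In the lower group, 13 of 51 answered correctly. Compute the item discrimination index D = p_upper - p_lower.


p_upper = 28/51 = 0.549
p_lower = 13/51 = 0.2549
D = 0.549 - 0.2549 = 0.2941

0.2941


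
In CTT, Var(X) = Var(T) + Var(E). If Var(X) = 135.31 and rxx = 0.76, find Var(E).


var_true = rxx * var_obs = 0.76 * 135.31 = 102.8356
var_error = var_obs - var_true
var_error = 135.31 - 102.8356
var_error = 32.4744

32.4744


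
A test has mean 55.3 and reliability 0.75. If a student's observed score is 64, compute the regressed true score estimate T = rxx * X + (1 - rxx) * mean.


T_est = rxx * X + (1 - rxx) * mean
T_est = 0.75 * 64 + 0.25 * 55.3
T_est = 48.0 + 13.825
T_est = 61.825

61.825


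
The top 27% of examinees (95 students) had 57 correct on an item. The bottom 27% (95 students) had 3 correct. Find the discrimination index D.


p_upper = 57/95 = 0.6
p_lower = 3/95 = 0.0316
D = 0.6 - 0.0316 = 0.5684

0.5684


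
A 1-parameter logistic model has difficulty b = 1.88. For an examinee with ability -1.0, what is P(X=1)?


theta - b = -1.0 - 1.88 = -2.88
exp(-(theta - b)) = exp(2.88) = 17.8143
P = 1 / (1 + 17.8143)
P = 0.0532

0.0532


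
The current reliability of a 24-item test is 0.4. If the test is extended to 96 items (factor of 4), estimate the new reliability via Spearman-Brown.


r_new = (n * rxx) / (1 + (n-1) * rxx)
r_new = (4 * 0.4) / (1 + 3 * 0.4)
r_new = 1.6 / 2.2
r_new = 0.7273

0.7273


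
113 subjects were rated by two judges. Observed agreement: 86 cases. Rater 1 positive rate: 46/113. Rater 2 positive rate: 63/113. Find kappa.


P_o = 86/113 = 0.761062
P_e = (46*63 + 67*50) / 12769 = 0.48931
kappa = (P_o - P_e) / (1 - P_e)
kappa = (0.761062 - 0.48931) / (1 - 0.48931)
kappa = 0.5321

0.5321
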